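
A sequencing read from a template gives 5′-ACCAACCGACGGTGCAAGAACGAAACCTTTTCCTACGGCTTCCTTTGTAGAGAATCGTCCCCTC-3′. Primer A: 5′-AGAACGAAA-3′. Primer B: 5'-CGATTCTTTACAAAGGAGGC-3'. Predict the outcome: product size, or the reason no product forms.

No product — primer B has no binding site in the template.

Primer B (CGATTCTTTACAAAGGAGGC) does not match the top strand, and its reverse complement GCCTCCTTTGTAAAGAATCG does not match either.
With no annealing site for primer B, no amplification occurs.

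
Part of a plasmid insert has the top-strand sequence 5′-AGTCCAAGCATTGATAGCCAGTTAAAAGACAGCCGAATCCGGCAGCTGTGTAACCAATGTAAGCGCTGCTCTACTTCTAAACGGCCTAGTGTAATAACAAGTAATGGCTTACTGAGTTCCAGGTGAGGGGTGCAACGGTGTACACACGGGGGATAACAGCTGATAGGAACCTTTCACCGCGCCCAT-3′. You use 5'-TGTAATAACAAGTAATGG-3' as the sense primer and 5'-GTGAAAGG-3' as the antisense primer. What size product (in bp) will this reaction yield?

88 bp

Scanning the template, TGTAATAACAAGTAATGG occurs at positions 90–107; this primer anneals to the bottom strand there with its 3' end pointing downstream.
The reverse primer's reverse complement is CCTTTCAC, which matches the template at positions 170–177.
Amplicon spans positions 90–177: 88 bp.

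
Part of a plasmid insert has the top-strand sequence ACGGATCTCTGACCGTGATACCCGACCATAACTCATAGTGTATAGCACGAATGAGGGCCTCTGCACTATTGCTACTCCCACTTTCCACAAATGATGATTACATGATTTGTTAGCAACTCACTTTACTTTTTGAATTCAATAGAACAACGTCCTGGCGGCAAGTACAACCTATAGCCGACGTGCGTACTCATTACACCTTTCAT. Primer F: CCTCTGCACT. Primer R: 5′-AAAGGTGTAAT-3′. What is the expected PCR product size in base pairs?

143 bp

Forward primer CCTCTGCACT is found on the top strand at positions 58–67.
The reverse primer's reverse complement is ATTACACCTTT, which matches the template at positions 190–200.
Amplicon spans positions 58–200: 143 bp.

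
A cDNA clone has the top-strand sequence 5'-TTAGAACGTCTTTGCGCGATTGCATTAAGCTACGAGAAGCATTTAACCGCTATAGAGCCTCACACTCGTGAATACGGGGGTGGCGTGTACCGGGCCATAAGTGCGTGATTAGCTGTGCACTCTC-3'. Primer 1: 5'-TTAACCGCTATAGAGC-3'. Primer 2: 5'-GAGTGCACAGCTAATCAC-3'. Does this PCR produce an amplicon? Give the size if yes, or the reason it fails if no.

Yes — an 80 bp product.

Primer 1 (TTAACCGCTATAGAGC) matches the top strand at positions 43–58; it acts as a forward primer.
Primer 2's reverse complement is GTGATTAGCTGTGCACTC, matching the top strand at positions 105–122; it acts as a reverse primer.
The 3' ends face each other across positions 43–122, giving an 80 bp product.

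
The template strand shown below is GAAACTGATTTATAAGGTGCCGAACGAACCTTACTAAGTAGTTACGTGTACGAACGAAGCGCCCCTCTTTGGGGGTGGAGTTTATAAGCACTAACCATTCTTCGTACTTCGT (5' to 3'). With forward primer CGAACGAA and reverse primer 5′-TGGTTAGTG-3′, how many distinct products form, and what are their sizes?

The forward primer CGAACGAA matches the top strand at positions 21–28, 51–58.
The reverse primer's reverse complement is CACTAACCA, matching at positions 89–97.
Each forward site pairs with the reverse site to give a product ending at position 97: sizes 77, 47 bp.

Two products: 77 bp, 47 bp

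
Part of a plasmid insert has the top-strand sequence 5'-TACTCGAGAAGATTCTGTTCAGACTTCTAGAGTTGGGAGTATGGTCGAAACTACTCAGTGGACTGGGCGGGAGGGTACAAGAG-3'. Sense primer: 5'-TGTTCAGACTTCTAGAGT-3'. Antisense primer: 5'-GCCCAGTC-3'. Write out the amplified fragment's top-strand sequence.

5'-TGTTCAGACTTCTAGAGTTGGGAGTATGGTCGAAACTACTCAGTGGACTGGGC-3'

Forward primer TGTTCAGACTTCTAGAGT is found on the top strand at positions 16–33.
Taking the reverse complement of GCCCAGTC gives GACTGGGC, found at positions 61–68 on the template; the primer anneals here to the top strand with its 3' end pointing upstream.
The product is the template from position 16 through 68 (53 bp).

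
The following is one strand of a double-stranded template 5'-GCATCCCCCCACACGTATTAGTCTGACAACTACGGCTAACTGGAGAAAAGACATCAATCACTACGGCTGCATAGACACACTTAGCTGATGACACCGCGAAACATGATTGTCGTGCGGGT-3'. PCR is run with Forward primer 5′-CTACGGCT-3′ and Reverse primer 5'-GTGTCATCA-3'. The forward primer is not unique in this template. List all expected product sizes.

The forward primer CTACGGCT matches the top strand at positions 30–37, 61–68.
The reverse primer's reverse complement is TGATGACAC, matching at positions 86–94.
Each forward site pairs with the reverse site to give a product ending at position 94: sizes 65, 34 bp.

65 bp, 34 bp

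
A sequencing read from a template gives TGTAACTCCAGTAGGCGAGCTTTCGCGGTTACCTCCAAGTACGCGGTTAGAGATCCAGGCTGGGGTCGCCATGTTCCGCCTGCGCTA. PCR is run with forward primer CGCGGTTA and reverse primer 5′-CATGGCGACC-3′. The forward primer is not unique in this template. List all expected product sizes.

50 bp, 32 bp

The forward primer CGCGGTTA matches the top strand at positions 24–31, 42–49.
The reverse primer's reverse complement is GGTCGCCATG, matching at positions 64–73.
Each forward site pairs with the reverse site to give a product ending at position 73: sizes 50, 32 bp.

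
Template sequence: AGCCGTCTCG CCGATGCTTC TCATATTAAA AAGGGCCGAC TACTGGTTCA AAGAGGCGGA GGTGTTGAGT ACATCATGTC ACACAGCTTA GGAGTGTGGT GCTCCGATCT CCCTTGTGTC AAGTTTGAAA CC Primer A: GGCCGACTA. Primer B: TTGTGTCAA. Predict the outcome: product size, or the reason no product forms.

No product — both primers anneal to the same strand and extend in the same direction.

Primer A (GGCCGACTA) matches the top strand at positions 34–42 (3' end points downstream).
Primer B (TTGTGTCAA) also matches the top strand directly, at positions 114–122 — its reverse complement TTGACACAA is not present.
Both primers anneal to the bottom strand with 3' ends pointing the same way, so neither can prime synthesis back toward the other.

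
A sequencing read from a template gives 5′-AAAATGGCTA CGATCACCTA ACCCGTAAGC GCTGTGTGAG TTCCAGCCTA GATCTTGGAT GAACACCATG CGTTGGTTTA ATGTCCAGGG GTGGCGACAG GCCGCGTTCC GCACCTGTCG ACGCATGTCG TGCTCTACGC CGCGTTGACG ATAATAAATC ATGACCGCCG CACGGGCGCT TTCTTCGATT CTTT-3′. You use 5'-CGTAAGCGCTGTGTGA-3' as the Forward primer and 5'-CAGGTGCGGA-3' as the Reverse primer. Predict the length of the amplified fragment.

94 bp

Scanning the template, CGTAAGCGCTGTGTGA occurs at positions 24–39; this primer anneals to the bottom strand there with its 3' end pointing downstream.
Reverse complement of the reverse primer: TCCGCACCTG. This occurs on the top strand at positions 108–117.
Product length = (reverse-primer end) − (forward-primer start) + 1 = 117 − 24 + 1 = 94 bp.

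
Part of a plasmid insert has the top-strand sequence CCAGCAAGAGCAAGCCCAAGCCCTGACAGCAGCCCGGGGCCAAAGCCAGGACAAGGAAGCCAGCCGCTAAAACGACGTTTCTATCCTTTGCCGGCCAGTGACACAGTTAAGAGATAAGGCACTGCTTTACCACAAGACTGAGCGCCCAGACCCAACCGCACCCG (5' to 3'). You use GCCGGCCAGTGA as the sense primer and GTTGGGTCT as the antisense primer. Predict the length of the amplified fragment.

Scanning the template, GCCGGCCAGTGA occurs at positions 90–101; this primer anneals to the bottom strand there with its 3' end pointing downstream.
Reverse complement of the reverse primer: AGACCCAAC. This occurs on the top strand at positions 148–156.
Product length = (reverse-primer end) − (forward-primer start) + 1 = 156 − 90 + 1 = 67 bp.

67 bp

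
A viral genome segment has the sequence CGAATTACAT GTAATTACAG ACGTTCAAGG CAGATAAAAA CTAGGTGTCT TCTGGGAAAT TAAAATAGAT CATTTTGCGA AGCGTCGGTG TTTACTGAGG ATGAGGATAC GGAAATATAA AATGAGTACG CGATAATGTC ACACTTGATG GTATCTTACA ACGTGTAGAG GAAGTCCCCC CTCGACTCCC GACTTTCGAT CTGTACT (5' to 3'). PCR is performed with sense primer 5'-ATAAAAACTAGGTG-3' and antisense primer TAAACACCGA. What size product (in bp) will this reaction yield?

Forward primer ATAAAAACTAGGTG is found on the top strand at positions 34–47.
Taking the reverse complement of TAAACACCGA gives TCGGTGTTTA, found at positions 85–94 on the template; the primer anneals here to the top strand with its 3' end pointing upstream.
Product length = (reverse-primer end) − (forward-primer start) + 1 = 94 − 34 + 1 = 61 bp.

61 bp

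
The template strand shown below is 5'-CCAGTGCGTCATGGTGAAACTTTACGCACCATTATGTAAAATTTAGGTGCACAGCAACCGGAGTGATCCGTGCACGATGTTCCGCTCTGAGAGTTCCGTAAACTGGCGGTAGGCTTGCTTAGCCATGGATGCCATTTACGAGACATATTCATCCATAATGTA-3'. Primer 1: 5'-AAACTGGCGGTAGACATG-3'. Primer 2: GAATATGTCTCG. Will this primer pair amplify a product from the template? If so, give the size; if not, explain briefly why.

No product — primer 1 has no binding site in the template.

Primer 1 (AAACTGGCGGTAGACATG) does not match the top strand, and its reverse complement CATGTCTACCGCCAGTTT does not match either.
With no annealing site for primer 1, no amplification occurs.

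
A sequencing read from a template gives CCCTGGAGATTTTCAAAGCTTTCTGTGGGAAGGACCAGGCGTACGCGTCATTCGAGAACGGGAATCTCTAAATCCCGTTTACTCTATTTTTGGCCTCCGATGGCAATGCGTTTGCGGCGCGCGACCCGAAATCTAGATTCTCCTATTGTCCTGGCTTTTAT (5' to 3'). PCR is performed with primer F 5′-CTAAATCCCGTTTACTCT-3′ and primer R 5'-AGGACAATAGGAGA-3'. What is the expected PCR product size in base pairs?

85 bp

The forward primer matches the template at positions 68–85.
Reverse complement of the reverse primer: TCTCCTATTGTCCT. This occurs on the top strand at positions 139–152.
The product runs from position 68 to position 152, so its length is 152 − 68 + 1 = 85 bp.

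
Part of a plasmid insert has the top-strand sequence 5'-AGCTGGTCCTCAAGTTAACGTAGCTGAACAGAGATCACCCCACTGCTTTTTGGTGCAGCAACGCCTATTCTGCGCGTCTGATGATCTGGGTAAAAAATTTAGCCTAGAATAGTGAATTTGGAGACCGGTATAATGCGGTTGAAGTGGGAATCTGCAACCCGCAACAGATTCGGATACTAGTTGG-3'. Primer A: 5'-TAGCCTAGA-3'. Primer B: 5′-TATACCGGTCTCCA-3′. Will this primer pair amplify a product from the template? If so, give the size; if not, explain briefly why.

Yes — a 33 bp product.

Primer A (TAGCCTAGA) matches the top strand at positions 100–108; it acts as a forward primer.
Primer B's reverse complement is TGGAGACCGGTATA, matching the top strand at positions 119–132; it acts as a reverse primer.
The 3' ends face each other across positions 100–132, giving a 33 bp product.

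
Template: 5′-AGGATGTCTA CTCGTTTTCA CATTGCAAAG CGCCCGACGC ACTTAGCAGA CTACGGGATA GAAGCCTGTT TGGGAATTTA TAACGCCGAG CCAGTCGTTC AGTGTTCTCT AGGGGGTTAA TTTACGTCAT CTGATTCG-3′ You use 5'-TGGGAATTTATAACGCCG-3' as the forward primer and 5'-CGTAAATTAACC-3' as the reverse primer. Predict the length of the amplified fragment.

56 bp

Scanning the template, TGGGAATTTATAACGCCG occurs at positions 71–88; this primer anneals to the bottom strand there with its 3' end pointing downstream.
Reverse complement of the reverse primer: GGTTAATTTACG. This occurs on the top strand at positions 115–126.
Amplicon spans positions 71–126: 56 bp.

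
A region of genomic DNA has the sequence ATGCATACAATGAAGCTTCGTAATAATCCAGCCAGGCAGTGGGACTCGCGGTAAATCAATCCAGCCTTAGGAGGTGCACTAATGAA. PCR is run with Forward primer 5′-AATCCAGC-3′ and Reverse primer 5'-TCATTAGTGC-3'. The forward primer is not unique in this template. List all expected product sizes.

The forward primer AATCCAGC matches the top strand at positions 25–32, 58–65.
The reverse primer's reverse complement is GCACTAATGA, matching at positions 76–85.
Each forward site pairs with the reverse site to give a product ending at position 85: sizes 61, 28 bp.

61 bp, 28 bp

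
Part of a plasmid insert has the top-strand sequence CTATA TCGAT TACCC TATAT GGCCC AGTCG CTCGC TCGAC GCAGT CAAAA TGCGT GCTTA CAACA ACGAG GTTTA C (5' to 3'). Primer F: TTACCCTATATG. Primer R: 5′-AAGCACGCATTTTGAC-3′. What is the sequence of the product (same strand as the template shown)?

5'-TTACCCTATATGGCCCAGTCGCTCGCTCGACGCAGTCAAAATGCGTGCTT-3'

The forward primer matches the template at positions 10–21.
Taking the reverse complement of AAGCACGCATTTTGAC gives GTCAAAATGCGTGCTT, found at positions 44–59 on the template; the primer anneals here to the top strand with its 3' end pointing upstream.
The product is the template from position 10 through 59 (50 bp).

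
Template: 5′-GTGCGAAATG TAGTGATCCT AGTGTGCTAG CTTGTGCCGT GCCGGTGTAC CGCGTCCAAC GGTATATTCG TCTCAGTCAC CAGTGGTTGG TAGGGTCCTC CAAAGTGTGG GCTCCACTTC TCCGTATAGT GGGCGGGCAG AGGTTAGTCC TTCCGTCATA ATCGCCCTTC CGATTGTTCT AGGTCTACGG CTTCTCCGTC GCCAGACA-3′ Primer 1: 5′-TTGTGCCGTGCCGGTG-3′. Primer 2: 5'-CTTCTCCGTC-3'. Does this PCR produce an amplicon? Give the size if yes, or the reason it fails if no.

No product — both primers anneal to the same strand and extend in the same direction.

Primer 1 (TTGTGCCGTGCCGGTG) matches the top strand at positions 32–47 (3' end points downstream).
Primer 2 (CTTCTCCGTC) also matches the top strand directly, at positions 191–200 — its reverse complement GACGGAGAAG is not present.
Both primers anneal to the bottom strand with 3' ends pointing the same way, so neither can prime synthesis back toward the other.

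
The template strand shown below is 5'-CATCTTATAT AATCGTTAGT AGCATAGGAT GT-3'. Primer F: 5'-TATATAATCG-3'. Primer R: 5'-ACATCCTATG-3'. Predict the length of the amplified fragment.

Scanning the template, TATATAATCG occurs at positions 6–15; this primer anneals to the bottom strand there with its 3' end pointing downstream.
Taking the reverse complement of ACATCCTATG gives CATAGGATGT, found at positions 23–32 on the template; the primer anneals here to the top strand with its 3' end pointing upstream.
The product runs from position 6 to position 32, so its length is 32 − 6 + 1 = 27 bp.

27 bp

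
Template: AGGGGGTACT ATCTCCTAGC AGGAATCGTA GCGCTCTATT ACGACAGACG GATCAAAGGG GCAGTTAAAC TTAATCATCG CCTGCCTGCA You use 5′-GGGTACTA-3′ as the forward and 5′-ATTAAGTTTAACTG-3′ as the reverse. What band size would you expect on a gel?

72 bp

Forward primer GGGTACTA is found on the top strand at positions 4–11.
Taking the reverse complement of ATTAAGTTTAACTG gives CAGTTAAACTTAAT, found at positions 62–75 on the template; the primer anneals here to the top strand with its 3' end pointing upstream.
Product length = (reverse-primer end) − (forward-primer start) + 1 = 75 − 4 + 1 = 72 bp.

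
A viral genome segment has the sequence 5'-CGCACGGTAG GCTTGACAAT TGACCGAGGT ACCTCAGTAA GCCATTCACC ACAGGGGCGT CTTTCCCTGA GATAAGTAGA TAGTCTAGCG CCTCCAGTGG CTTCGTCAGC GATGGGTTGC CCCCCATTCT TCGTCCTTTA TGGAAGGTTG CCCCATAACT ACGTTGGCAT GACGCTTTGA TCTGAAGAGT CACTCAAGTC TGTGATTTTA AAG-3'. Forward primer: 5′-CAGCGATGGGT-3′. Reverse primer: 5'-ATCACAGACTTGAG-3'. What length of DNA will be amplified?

100 bp

The forward primer matches the template at positions 107–117.
The reverse primer's reverse complement is CTCAAGTCTGTGAT, which matches the template at positions 193–206.
Product length = (reverse-primer end) − (forward-primer start) + 1 = 206 − 107 + 1 = 100 bp.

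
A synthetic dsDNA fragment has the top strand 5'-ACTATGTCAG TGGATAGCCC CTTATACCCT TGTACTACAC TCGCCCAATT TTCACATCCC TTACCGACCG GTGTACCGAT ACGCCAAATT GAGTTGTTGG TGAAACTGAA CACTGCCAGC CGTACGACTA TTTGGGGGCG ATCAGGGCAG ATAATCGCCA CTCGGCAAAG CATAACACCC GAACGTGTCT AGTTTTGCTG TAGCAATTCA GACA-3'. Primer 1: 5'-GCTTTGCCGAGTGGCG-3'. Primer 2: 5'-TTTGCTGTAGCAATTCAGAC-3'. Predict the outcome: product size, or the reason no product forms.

No product — the primers' 3' ends point away from each other.

Primer 1 (GCTTTGCCGAGTGGCG) has reverse complement CGCCACTCGGCAAAGC, which matches the top strand at positions 156–171; primer 1 anneals to the top strand there with its 3' end pointing upstream toward position 156.
Primer 2 (TTTGCTGTAGCAATTCAGAC) matches the top strand directly at positions 194–213; it anneals to the bottom strand with its 3' end pointing downstream toward position 213.
The 3' ends diverge (primer 1 extends toward position 1, primer 2 toward position 214), so the primers never converge on a shared product.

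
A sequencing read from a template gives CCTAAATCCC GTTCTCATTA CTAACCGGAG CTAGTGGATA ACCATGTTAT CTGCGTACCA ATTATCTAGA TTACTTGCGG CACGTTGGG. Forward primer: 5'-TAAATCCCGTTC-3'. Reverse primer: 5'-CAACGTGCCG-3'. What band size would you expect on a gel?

Forward primer TAAATCCCGTTC is found on the top strand at positions 3–14.
The reverse primer's reverse complement is CGGCACGTTG, which matches the template at positions 78–87.
The product runs from position 3 to position 87, so its length is 87 − 3 + 1 = 85 bp.

85 bp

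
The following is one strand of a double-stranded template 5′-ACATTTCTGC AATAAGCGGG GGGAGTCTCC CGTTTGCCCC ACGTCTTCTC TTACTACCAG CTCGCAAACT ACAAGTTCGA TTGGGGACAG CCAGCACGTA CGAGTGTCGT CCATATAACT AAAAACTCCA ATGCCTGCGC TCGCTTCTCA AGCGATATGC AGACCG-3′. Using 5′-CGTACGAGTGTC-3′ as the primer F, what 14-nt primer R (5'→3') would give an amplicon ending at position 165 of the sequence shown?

The forward primer binds at positions 97–108; the product's 3' end on the top strand is position 165.
The reverse primer anneals to the top strand over positions 152–165, i.e. to GCGATATGCAGACC.
Its sequence written 5'→3' is the reverse complement: GGTCTGCATATCGC.

5'-GGTCTGCATATCGC-3'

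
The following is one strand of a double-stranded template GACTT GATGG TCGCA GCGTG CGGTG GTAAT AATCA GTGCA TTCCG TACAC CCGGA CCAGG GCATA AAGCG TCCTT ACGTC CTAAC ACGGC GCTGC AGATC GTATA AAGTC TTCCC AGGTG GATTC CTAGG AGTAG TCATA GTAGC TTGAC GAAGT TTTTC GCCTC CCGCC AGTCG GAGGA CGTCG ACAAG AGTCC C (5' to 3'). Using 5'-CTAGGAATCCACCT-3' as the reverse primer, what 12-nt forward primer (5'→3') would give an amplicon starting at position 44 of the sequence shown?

The reverse primer's reverse complement AGGTGGATTCCTAG matches the template at positions 116–129; the product starts at position 44.
The forward primer is identical to the top strand over positions 44–55: CGTACACCCGGA.

5'-CGTACACCCGGA-3'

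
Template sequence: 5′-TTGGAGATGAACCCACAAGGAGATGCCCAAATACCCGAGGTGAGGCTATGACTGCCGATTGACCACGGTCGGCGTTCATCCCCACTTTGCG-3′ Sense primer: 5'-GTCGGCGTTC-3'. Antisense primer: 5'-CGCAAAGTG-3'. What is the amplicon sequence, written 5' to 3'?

Forward primer GTCGGCGTTC is found on the top strand at positions 68–77.
Reverse complement of the reverse primer: CACTTTGCG. This occurs on the top strand at positions 83–91.
The product is the template from position 68 through 91 (24 bp).

5'-GTCGGCGTTCATCCCCACTTTGCG-3'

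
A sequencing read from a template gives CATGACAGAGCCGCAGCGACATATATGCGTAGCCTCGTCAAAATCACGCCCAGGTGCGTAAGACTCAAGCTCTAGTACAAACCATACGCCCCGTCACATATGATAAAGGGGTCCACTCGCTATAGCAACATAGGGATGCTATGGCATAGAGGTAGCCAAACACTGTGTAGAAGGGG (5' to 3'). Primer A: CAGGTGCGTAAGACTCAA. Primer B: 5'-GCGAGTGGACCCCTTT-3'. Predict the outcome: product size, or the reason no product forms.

Primer A (CAGGTGCGTAAGACTCAA) matches the top strand at positions 51–68; it acts as a forward primer.
Primer B's reverse complement is AAAGGGGTCCACTCGC, matching the top strand at positions 105–120; it acts as a reverse primer.
The 3' ends face each other across positions 51–120, giving a 70 bp product.

Yes — a 70 bp product.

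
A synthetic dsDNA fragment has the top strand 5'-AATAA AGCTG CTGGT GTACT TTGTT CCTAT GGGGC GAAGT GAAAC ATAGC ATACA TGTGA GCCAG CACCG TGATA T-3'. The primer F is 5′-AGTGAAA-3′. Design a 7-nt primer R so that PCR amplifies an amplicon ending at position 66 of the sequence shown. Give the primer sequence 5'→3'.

The forward primer binds at positions 38–44; the product's 3' end on the top strand is position 66.
The reverse primer anneals to the top strand over positions 60–66, i.e. to AGCCAGC.
Its sequence written 5'→3' is the reverse complement: GCTGGCT.

5'-GCTGGCT-3'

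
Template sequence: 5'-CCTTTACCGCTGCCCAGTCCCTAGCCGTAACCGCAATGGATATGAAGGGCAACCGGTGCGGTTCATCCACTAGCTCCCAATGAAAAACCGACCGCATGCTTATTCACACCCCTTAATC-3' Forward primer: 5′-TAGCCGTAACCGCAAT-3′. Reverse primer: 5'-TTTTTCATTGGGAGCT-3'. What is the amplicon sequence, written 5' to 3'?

5'-TAGCCGTAACCGCAATGGATATGAAGGGCAACCGGTGCGGTTCATCCACTAGCTCCCAATGAAAAA-3'

Forward primer TAGCCGTAACCGCAAT is found on the top strand at positions 22–37.
Reverse complement of the reverse primer: AGCTCCCAATGAAAAA. This occurs on the top strand at positions 72–87.
The product is the template from position 22 through 87 (66 bp).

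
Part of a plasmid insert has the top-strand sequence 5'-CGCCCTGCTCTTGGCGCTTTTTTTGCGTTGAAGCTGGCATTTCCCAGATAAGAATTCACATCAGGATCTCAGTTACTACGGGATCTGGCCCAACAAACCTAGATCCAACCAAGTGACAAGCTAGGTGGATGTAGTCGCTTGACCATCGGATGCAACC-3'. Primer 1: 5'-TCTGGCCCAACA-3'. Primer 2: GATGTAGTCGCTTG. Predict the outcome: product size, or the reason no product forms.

No product — both primers anneal to the same strand and extend in the same direction.

Primer 1 (TCTGGCCCAACA) matches the top strand at positions 84–95 (3' end points downstream).
Primer 2 (GATGTAGTCGCTTG) also matches the top strand directly, at positions 128–141 — its reverse complement CAAGCGACTACATC is not present.
Both primers anneal to the bottom strand with 3' ends pointing the same way, so neither can prime synthesis back toward the other.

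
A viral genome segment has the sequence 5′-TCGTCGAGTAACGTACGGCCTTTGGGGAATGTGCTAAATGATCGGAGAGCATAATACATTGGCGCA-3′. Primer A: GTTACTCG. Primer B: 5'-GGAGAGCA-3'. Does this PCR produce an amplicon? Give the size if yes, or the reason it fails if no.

Primer A (GTTACTCG) has reverse complement CGAGTAAC, which matches the top strand at positions 5–12; primer A anneals to the top strand there with its 3' end pointing upstream toward position 5.
Primer B (GGAGAGCA) matches the top strand directly at positions 44–51; it anneals to the bottom strand with its 3' end pointing downstream toward position 51.
The 3' ends diverge (primer A extends toward position 1, primer B toward position 66), so the primers never converge on a shared product.

No product — the primers' 3' ends point away from each other.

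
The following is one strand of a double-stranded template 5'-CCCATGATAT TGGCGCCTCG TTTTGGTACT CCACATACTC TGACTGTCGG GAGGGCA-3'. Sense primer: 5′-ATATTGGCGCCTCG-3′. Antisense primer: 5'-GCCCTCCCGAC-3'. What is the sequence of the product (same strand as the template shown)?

Scanning the template, ATATTGGCGCCTCG occurs at positions 7–20; this primer anneals to the bottom strand there with its 3' end pointing downstream.
Reverse complement of the reverse primer: GTCGGGAGGGC. This occurs on the top strand at positions 46–56.
The product is the template from position 7 through 56 (50 bp).

5'-ATATTGGCGCCTCGTTTTGGTACTCCACATACTCTGACTGTCGGGAGGGC-3'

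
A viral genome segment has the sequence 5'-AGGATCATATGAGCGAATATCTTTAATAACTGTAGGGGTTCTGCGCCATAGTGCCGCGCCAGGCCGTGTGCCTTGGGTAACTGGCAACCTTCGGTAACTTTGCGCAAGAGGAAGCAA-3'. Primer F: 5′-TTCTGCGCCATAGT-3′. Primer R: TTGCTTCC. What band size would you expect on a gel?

79 bp

The forward primer matches the template at positions 39–52.
Taking the reverse complement of TTGCTTCC gives GGAAGCAA, found at positions 110–117 on the template; the primer anneals here to the top strand with its 3' end pointing upstream.
Amplicon spans positions 39–117: 79 bp.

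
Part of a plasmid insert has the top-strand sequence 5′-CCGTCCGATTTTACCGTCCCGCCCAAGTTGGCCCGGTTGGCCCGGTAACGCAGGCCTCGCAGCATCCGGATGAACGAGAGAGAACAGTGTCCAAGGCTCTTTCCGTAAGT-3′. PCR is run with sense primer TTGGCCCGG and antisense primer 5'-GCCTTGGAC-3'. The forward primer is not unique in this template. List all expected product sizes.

70 bp, 61 bp

The forward primer TTGGCCCGG matches the top strand at positions 28–36, 37–45.
The reverse primer's reverse complement is GTCCAAGGC, matching at positions 89–97.
Each forward site pairs with the reverse site to give a product ending at position 97: sizes 70, 61 bp.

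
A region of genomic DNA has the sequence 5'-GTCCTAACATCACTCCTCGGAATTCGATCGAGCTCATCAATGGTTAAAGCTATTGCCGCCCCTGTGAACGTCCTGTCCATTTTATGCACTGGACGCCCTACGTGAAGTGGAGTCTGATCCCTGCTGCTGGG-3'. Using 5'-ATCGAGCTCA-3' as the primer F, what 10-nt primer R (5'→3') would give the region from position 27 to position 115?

5'-AGACTCCACT-3'

The product's 3' end on the top strand is position 115.
The reverse primer anneals to the top strand over positions 106–115, i.e. to AGTGGAGTCT.
Its sequence written 5'→3' is the reverse complement: AGACTCCACT.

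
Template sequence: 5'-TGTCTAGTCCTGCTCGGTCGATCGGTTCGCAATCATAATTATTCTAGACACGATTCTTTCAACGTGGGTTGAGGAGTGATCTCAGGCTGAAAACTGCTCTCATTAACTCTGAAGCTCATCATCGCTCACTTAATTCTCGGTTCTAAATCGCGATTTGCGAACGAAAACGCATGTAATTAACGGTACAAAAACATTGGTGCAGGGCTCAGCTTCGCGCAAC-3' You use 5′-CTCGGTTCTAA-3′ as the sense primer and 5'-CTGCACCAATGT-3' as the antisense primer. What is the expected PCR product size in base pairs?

Forward primer CTCGGTTCTAA is found on the top strand at positions 136–146.
Reverse complement of the reverse primer: ACATTGGTGCAG. This occurs on the top strand at positions 191–202.
Product length = (reverse-primer end) − (forward-primer start) + 1 = 202 − 136 + 1 = 67 bp.

67 bp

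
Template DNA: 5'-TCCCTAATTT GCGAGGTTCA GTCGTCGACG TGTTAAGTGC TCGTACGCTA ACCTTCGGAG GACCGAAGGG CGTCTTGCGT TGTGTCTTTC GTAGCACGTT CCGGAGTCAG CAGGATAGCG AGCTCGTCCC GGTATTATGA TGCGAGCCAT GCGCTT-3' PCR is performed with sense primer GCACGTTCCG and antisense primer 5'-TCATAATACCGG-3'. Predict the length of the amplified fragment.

Scanning the template, GCACGTTCCG occurs at positions 94–103; this primer anneals to the bottom strand there with its 3' end pointing downstream.
The reverse primer's reverse complement is CCGGTATTATGA, which matches the template at positions 129–140.
Amplicon spans positions 94–140: 47 bp.

47 bp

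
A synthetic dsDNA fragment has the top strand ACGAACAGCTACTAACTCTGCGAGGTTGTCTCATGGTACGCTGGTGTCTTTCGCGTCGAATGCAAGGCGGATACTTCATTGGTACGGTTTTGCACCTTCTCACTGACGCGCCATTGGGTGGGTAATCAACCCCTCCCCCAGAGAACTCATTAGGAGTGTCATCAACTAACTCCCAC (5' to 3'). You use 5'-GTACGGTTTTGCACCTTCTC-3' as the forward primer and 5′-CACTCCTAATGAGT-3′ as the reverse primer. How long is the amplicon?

77 bp

The forward primer matches the template at positions 82–101.
Reverse complement of the reverse primer: ACTCATTAGGAGTG. This occurs on the top strand at positions 145–158.
Product length = (reverse-primer end) − (forward-primer start) + 1 = 158 − 82 + 1 = 77 bp.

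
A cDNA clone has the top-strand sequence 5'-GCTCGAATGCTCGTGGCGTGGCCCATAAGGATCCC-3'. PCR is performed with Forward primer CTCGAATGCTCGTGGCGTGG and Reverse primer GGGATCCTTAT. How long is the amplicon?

34 bp

Scanning the template, CTCGAATGCTCGTGGCGTGG occurs at positions 2–21; this primer anneals to the bottom strand there with its 3' end pointing downstream.
The reverse primer's reverse complement is ATAAGGATCCC, which matches the template at positions 25–35.
Amplicon spans positions 2–35: 34 bp.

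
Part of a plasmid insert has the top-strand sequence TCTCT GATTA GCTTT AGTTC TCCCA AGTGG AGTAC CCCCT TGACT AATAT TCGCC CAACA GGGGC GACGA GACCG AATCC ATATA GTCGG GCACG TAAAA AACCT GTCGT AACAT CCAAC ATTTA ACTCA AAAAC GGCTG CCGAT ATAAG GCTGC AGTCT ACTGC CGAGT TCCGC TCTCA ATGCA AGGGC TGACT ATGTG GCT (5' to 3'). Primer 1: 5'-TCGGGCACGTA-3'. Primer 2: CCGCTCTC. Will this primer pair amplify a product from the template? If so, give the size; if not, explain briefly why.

No product — both primers anneal to the same strand and extend in the same direction.

Primer 1 (TCGGGCACGTA) matches the top strand at positions 87–97 (3' end points downstream).
Primer 2 (CCGCTCTC) also matches the top strand directly, at positions 172–179 — its reverse complement GAGAGCGG is not present.
Both primers anneal to the bottom strand with 3' ends pointing the same way, so neither can prime synthesis back toward the other.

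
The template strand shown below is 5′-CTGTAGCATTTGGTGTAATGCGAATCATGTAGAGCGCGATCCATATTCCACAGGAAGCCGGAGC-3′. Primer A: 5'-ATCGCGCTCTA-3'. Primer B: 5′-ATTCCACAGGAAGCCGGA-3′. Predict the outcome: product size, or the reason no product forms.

No product — the primers' 3' ends point away from each other.

Primer A (ATCGCGCTCTA) has reverse complement TAGAGCGCGAT, which matches the top strand at positions 30–40; primer A anneals to the top strand there with its 3' end pointing upstream toward position 30.
Primer B (ATTCCACAGGAAGCCGGA) matches the top strand directly at positions 45–62; it anneals to the bottom strand with its 3' end pointing downstream toward position 62.
The 3' ends diverge (primer A extends toward position 1, primer B toward position 64), so the primers never converge on a shared product.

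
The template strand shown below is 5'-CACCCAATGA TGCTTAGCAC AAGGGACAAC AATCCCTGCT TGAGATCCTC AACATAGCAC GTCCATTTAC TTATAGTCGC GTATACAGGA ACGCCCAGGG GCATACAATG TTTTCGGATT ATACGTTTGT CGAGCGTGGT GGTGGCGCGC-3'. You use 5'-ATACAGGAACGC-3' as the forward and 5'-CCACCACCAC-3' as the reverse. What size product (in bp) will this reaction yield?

Scanning the template, ATACAGGAACGC occurs at positions 83–94; this primer anneals to the bottom strand there with its 3' end pointing downstream.
Reverse complement of the reverse primer: GTGGTGGTGG. This occurs on the top strand at positions 136–145.
The product runs from position 83 to position 145, so its length is 145 − 83 + 1 = 63 bp.

63 bp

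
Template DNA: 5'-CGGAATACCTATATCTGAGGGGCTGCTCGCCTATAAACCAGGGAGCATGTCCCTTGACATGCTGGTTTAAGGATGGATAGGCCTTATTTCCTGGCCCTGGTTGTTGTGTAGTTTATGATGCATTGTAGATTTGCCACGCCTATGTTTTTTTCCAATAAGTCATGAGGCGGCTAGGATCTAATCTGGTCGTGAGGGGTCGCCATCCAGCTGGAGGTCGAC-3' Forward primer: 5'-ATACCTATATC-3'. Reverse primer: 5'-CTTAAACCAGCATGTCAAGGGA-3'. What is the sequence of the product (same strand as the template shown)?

5'-ATACCTATATCTGAGGGGCTGCTCGCCTATAAACCAGGGAGCATGTCCCTTGACATGCTGGTTTAAG-3'

Scanning the template, ATACCTATATC occurs at positions 5–15; this primer anneals to the bottom strand there with its 3' end pointing downstream.
Reverse complement of the reverse primer: TCCCTTGACATGCTGGTTTAAG. This occurs on the top strand at positions 50–71.
The product is the template from position 5 through 71 (67 bp).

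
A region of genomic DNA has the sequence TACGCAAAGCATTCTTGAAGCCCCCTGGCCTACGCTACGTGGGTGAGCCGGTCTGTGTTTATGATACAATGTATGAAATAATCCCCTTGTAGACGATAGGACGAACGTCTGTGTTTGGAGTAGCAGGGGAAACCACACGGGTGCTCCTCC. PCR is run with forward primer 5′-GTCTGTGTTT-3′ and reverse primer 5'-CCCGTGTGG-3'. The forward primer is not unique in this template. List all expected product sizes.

91 bp, 35 bp

The forward primer GTCTGTGTTT matches the top strand at positions 51–60, 107–116.
The reverse primer's reverse complement is CCACACGGG, matching at positions 133–141.
Each forward site pairs with the reverse site to give a product ending at position 141: sizes 91, 35 bp.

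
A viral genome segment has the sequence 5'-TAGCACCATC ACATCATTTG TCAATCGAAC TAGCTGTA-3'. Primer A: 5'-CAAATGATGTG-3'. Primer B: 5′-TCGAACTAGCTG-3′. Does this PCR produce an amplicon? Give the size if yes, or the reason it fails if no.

No product — the primers' 3' ends point away from each other.

Primer A (CAAATGATGTG) has reverse complement CACATCATTTG, which matches the top strand at positions 10–20; primer A anneals to the top strand there with its 3' end pointing upstream toward position 10.
Primer B (TCGAACTAGCTG) matches the top strand directly at positions 25–36; it anneals to the bottom strand with its 3' end pointing downstream toward position 36.
The 3' ends diverge (primer A extends toward position 1, primer B toward position 38), so the primers never converge on a shared product.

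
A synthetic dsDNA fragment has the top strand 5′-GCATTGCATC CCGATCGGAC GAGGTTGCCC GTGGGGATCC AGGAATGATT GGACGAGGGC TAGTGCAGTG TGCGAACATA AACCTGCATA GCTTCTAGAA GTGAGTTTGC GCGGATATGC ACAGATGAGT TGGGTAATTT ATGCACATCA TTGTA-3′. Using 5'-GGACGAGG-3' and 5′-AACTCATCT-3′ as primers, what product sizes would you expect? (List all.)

The forward primer GGACGAGG matches the top strand at positions 17–24, 51–58.
The reverse primer's reverse complement is AGATGAGTT, matching at positions 123–131.
Each forward site pairs with the reverse site to give a product ending at position 131: sizes 115, 81 bp.

115 bp, 81 bp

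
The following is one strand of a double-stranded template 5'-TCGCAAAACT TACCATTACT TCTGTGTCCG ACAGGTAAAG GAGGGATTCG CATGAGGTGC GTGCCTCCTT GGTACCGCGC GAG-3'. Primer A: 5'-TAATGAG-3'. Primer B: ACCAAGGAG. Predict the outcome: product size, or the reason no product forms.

No product — primer A has no binding site in the template.

Primer A (TAATGAG) does not match the top strand, and its reverse complement CTCATTA does not match either.
With no annealing site for primer A, no amplification occurs.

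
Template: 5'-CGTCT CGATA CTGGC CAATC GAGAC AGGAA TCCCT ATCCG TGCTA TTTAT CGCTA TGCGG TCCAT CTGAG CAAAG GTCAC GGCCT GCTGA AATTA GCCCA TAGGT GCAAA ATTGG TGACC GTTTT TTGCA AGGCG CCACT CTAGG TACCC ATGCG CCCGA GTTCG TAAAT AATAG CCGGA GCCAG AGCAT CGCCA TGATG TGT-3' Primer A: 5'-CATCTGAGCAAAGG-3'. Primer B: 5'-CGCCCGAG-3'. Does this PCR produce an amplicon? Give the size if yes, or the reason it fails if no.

No product — both primers anneal to the same strand and extend in the same direction.

Primer A (CATCTGAGCAAAGG) matches the top strand at positions 63–76 (3' end points downstream).
Primer B (CGCCCGAG) also matches the top strand directly, at positions 154–161 — its reverse complement CTCGGGCG is not present.
Both primers anneal to the bottom strand with 3' ends pointing the same way, so neither can prime synthesis back toward the other.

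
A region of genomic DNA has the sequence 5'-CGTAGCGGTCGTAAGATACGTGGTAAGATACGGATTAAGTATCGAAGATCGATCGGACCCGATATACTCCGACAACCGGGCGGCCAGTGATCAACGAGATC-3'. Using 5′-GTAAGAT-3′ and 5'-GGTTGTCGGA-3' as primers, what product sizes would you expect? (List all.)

The forward primer GTAAGAT matches the top strand at positions 11–17, 23–29.
The reverse primer's reverse complement is TCCGACAACC, matching at positions 68–77.
Each forward site pairs with the reverse site to give a product ending at position 77: sizes 67, 55 bp.

67 bp, 55 bp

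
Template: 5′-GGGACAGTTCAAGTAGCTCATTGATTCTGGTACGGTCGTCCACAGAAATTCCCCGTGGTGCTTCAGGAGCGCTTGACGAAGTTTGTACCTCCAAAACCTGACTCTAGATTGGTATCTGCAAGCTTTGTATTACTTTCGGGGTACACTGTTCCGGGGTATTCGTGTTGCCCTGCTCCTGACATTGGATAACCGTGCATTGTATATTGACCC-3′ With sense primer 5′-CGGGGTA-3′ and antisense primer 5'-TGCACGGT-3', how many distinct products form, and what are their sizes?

The forward primer CGGGGTA matches the top strand at positions 137–143, 152–158.
The reverse primer's reverse complement is ACCGTGCA, matching at positions 189–196.
Each forward site pairs with the reverse site to give a product ending at position 196: sizes 60, 45 bp.

Two products: 60 bp, 45 bp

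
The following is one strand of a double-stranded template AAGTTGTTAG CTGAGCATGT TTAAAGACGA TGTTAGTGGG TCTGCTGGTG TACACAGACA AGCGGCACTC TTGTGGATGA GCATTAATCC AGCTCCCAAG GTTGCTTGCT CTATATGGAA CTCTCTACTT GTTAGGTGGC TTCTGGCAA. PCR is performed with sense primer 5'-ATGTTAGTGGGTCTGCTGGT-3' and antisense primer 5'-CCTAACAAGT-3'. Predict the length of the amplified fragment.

107 bp

Forward primer ATGTTAGTGGGTCTGCTGGT is found on the top strand at positions 30–49.
The reverse primer's reverse complement is ACTTGTTAGG, which matches the template at positions 127–136.
The product runs from position 30 to position 136, so its length is 136 − 30 + 1 = 107 bp.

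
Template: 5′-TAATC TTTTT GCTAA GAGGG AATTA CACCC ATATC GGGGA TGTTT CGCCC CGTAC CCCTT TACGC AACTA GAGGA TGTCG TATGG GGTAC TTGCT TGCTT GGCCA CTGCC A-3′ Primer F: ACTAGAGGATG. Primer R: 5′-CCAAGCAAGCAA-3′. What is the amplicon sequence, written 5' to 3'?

5'-ACTAGAGGATGTCGTATGGGGTACTTGCTTGCTTGG-3'

Forward primer ACTAGAGGATG is found on the top strand at positions 67–77.
The reverse primer's reverse complement is TTGCTTGCTTGG, which matches the template at positions 91–102.
The product is the template from position 67 through 102 (36 bp).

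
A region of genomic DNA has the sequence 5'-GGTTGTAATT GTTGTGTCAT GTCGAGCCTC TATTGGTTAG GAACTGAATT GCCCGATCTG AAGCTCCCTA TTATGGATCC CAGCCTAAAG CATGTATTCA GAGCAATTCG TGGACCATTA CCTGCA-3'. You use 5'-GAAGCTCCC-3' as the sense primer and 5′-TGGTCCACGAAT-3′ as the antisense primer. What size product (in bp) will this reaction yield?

58 bp

Scanning the template, GAAGCTCCC occurs at positions 60–68; this primer anneals to the bottom strand there with its 3' end pointing downstream.
The reverse primer's reverse complement is ATTCGTGGACCA, which matches the template at positions 106–117.
Amplicon spans positions 60–117: 58 bp.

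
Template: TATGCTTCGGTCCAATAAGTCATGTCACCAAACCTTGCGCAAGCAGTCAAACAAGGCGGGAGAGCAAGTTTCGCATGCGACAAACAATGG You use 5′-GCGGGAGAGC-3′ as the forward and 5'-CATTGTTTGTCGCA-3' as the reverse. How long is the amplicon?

Forward primer GCGGGAGAGC is found on the top strand at positions 56–65.
Reverse complement of the reverse primer: TGCGACAAACAATG. This occurs on the top strand at positions 76–89.
The product runs from position 56 to position 89, so its length is 89 − 56 + 1 = 34 bp.

34 bp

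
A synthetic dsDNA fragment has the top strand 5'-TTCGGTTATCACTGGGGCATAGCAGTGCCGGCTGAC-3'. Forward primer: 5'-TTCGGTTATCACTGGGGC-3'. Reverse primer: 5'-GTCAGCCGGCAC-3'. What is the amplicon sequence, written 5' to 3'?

5'-TTCGGTTATCACTGGGGCATAGCAGTGCCGGCTGAC-3'

Scanning the template, TTCGGTTATCACTGGGGC occurs at positions 1–18; this primer anneals to the bottom strand there with its 3' end pointing downstream.
Reverse complement of the reverse primer: GTGCCGGCTGAC. This occurs on the top strand at positions 25–36.
The product is the template from position 1 through 36 (36 bp).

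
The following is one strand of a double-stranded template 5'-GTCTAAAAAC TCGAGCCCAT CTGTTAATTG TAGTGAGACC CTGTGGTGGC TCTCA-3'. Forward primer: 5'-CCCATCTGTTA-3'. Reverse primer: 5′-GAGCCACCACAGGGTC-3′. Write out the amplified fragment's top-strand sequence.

Scanning the template, CCCATCTGTTA occurs at positions 16–26; this primer anneals to the bottom strand there with its 3' end pointing downstream.
Taking the reverse complement of GAGCCACCACAGGGTC gives GACCCTGTGGTGGCTC, found at positions 37–52 on the template; the primer anneals here to the top strand with its 3' end pointing upstream.
The product is the template from position 16 through 52 (37 bp).

5'-CCCATCTGTTAATTGTAGTGAGACCCTGTGGTGGCTC-3'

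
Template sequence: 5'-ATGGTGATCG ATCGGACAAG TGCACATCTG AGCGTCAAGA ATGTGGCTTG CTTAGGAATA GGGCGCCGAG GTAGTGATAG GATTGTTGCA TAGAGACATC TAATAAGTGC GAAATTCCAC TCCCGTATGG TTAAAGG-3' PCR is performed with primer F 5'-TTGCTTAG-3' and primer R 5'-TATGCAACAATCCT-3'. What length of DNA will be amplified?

45 bp

Scanning the template, TTGCTTAG occurs at positions 48–55; this primer anneals to the bottom strand there with its 3' end pointing downstream.
Taking the reverse complement of TATGCAACAATCCT gives AGGATTGTTGCATA, found at positions 79–92 on the template; the primer anneals here to the top strand with its 3' end pointing upstream.
Product length = (reverse-primer end) − (forward-primer start) + 1 = 92 − 48 + 1 = 45 bp.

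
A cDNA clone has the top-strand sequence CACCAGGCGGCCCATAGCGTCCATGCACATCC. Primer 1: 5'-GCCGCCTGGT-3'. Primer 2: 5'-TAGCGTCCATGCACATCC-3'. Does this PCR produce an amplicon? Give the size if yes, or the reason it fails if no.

Primer 1 (GCCGCCTGGT) has reverse complement ACCAGGCGGC, which matches the top strand at positions 2–11; primer 1 anneals to the top strand there with its 3' end pointing upstream toward position 2.
Primer 2 (TAGCGTCCATGCACATCC) matches the top strand directly at positions 15–32; it anneals to the bottom strand with its 3' end pointing downstream toward position 32.
The 3' ends diverge (primer 1 extends toward position 1, primer 2 toward position 32), so the primers never converge on a shared product.

No product — the primers' 3' ends point away from each other.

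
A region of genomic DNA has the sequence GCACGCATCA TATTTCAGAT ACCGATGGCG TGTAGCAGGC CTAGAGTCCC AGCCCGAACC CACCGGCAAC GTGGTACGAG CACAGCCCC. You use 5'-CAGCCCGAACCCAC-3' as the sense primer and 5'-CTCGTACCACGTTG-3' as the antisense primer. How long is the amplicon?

Scanning the template, CAGCCCGAACCCAC occurs at positions 50–63; this primer anneals to the bottom strand there with its 3' end pointing downstream.
Taking the reverse complement of CTCGTACCACGTTG gives CAACGTGGTACGAG, found at positions 67–80 on the template; the primer anneals here to the top strand with its 3' end pointing upstream.
Amplicon spans positions 50–80: 31 bp.

31 bp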